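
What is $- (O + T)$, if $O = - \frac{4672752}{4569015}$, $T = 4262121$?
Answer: $- \frac{6491230036021}{1523005} \approx -4.2621 \cdot 10^{6}$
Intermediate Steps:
$O = - \frac{1557584}{1523005}$ ($O = \left(-4672752\right) \frac{1}{4569015} = - \frac{1557584}{1523005} \approx -1.0227$)
$- (O + T) = - (- \frac{1557584}{1523005} + 4262121) = \left(-1\right) \frac{6491230036021}{1523005} = - \frac{6491230036021}{1523005}$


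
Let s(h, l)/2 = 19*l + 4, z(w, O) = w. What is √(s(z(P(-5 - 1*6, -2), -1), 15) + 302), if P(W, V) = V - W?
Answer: 4*√55 ≈ 29.665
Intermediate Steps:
s(h, l) = 8 + 38*l (s(h, l) = 2*(19*l + 4) = 2*(4 + 19*l) = 8 + 38*l)
√(s(z(P(-5 - 1*6, -2), -1), 15) + 302) = √((8 + 38*15) + 302) = √((8 + 570) + 302) = √(578 + 302) = √880 = 4*√55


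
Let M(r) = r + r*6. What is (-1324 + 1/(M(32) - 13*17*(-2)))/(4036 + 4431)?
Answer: -881783/5639022 ≈ -0.15637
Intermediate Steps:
M(r) = 7*r (M(r) = r + 6*r = 7*r)
(-1324 + 1/(M(32) - 13*17*(-2)))/(4036 + 4431) = (-1324 + 1/(7*32 - 13*17*(-2)))/(4036 + 4431) = (-1324 + 1/(224 - 221*(-2)))/8467 = (-1324 + 1/(224 + 442))*(1/8467) = (-1324 + 1/666)*(1/8467) = -881783/666*1/8467 = -881783/5639022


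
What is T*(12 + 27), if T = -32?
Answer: -1248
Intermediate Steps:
T*(12 + 27) = -32*(12 + 27) = -32*39 = -1248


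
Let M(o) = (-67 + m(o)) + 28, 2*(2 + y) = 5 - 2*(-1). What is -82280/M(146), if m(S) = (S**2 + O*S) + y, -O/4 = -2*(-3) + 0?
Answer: -164560/35549 ≈ -4.6291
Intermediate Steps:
y = 3/2 (y = -2 + (5 - 2*(-1))/2 = -2 + (5 + 2)/2 = -2 + (1/2)*7 = -2 + 7/2 = 3/2 ≈ 1.5000)
O = -24 (O = -4*(-2*(-3) + 0) = -4*(6 + 0) = -4*6 = -24)
m(S) = 3/2 + S**2 - 24*S (m(S) = (S**2 - 24*S) + 3/2 = 3/2 + S**2 - 24*S)
M(o) = -75/2 + o**2 - 24*o (M(o) = (-67 + (3/2 + o**2 - 24*o)) + 28 = (-131/2 + o**2 - 24*o) + 28 = -75/2 + o**2 - 24*o)
-82280/M(146) = -82280/(-75/2 + 146**2 - 24*146) = -82280/(-75/2 + 21316 - 3504) = -82280/35549/2 = -82280*2/35549 = -164560/35549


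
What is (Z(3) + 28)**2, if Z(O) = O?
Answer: 961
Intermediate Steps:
(Z(3) + 28)**2 = (3 + 28)**2 = 31**2 = 961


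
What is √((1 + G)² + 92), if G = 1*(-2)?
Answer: √93 ≈ 9.6436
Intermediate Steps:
G = -2
√((1 + G)² + 92) = √((1 - 2)² + 92) = √((-1)² + 92) = √(1 + 92) = √93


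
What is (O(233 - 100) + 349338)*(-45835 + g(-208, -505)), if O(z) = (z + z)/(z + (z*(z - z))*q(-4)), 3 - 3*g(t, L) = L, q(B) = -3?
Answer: -47858531980/3 ≈ -1.5953e+10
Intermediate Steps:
g(t, L) = 1 - L/3
O(z) = 2 (O(z) = (z + z)/(z + (z*(z - z))*(-3)) = (2*z)/(z + (z*0)*(-3)) = (2*z)/(z + 0*(-3)) = (2*z)/(z + 0) = (2*z)/z = 2)
(O(233 - 100) + 349338)*(-45835 + g(-208, -505)) = (2 + 349338)*(-45835 + (1 - ⅓*(-505))) = 349340*(-45835 + (1 + 505/3)) = 349340*(-45835 + 508/3) = 349340*(-136997/3) = -47858531980/3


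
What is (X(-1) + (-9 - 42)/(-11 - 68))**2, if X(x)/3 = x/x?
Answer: 82944/6241 ≈ 13.290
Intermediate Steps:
X(x) = 3 (X(x) = 3*(x/x) = 3*1 = 3)
(X(-1) + (-9 - 42)/(-11 - 68))**2 = (3 + (-9 - 42)/(-11 - 68))**2 = (3 - 51/(-79))**2 = (3 - 51*(-1/79))**2 = (3 + 51/79)**2 = (288/79)**2 = 82944/6241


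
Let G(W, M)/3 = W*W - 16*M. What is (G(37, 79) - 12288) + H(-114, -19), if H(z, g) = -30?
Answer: -12003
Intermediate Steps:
G(W, M) = -48*M + 3*W**2 (G(W, M) = 3*(W*W - 16*M) = 3*(W**2 - 16*M) = -48*M + 3*W**2)
(G(37, 79) - 12288) + H(-114, -19) = ((-48*79 + 3*37**2) - 12288) - 30 = ((-3792 + 3*1369) - 12288) - 30 = ((-3792 + 4107) - 12288) - 30 = (315 - 12288) - 30 = -11973 - 30 = -12003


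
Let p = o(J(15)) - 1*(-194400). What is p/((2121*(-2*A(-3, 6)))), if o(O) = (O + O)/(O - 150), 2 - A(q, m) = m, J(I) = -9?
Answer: 1717201/149884 ≈ 11.457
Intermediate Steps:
A(q, m) = 2 - m
o(O) = 2*O/(-150 + O) (o(O) = (2*O)/(-150 + O) = 2*O/(-150 + O))
p = 10303206/53 (p = 2*(-9)/(-150 - 9) - 1*(-194400) = 2*(-9)/(-159) + 194400 = 2*(-9)*(-1/159) + 194400 = 6/53 + 194400 = 10303206/53 ≈ 1.9440e+5)
p/((2121*(-2*A(-3, 6)))) = 10303206/(53*((2121*(-2*(2 - 1*6))))) = 10303206/(53*((2121*(-2*(2 - 6))))) = 10303206/(53*((2121*(-2*(-4))))) = 10303206/(53*((2121*8))) = (10303206/53)/16968 = (10303206/53)*(1/16968) = 1717201/149884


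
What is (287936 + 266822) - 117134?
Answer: 437624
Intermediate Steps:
(287936 + 266822) - 117134 = 554758 - 117134 = 437624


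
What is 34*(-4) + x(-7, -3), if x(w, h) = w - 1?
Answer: -144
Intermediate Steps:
x(w, h) = -1 + w
34*(-4) + x(-7, -3) = 34*(-4) + (-1 - 7) = -136 - 8 = -144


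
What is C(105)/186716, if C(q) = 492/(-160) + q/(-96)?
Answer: -667/29874560 ≈ -2.2327e-5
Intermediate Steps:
C(q) = -123/40 - q/96 (C(q) = 492*(-1/160) + q*(-1/96) = -123/40 - q/96)
C(105)/186716 = (-123/40 - 1/96*105)/186716 = (-123/40 - 35/32)*(1/186716) = -667/160*1/186716 = -667/29874560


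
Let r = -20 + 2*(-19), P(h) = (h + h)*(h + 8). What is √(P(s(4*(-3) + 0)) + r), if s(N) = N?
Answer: √38 ≈ 6.1644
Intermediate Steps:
P(h) = 2*h*(8 + h) (P(h) = (2*h)*(8 + h) = 2*h*(8 + h))
r = -58 (r = -20 - 38 = -58)
√(P(s(4*(-3) + 0)) + r) = √(2*(4*(-3) + 0)*(8 + (4*(-3) + 0)) - 58) = √(2*(-12 + 0)*(8 + (-12 + 0)) - 58) = √(2*(-12)*(8 - 12) - 58) = √(2*(-12)*(-4) - 58) = √(96 - 58) = √38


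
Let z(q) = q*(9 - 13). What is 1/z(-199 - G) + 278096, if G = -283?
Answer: 93440255/336 ≈ 2.7810e+5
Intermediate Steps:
z(q) = -4*q (z(q) = q*(-4) = -4*q)
1/z(-199 - G) + 278096 = 1/(-4*(-199 - 1*(-283))) + 278096 = 1/(-4*(-199 + 283)) + 278096 = 1/(-4*84) + 278096 = 1/(-336) + 278096 = -1/336 + 278096 = 93440255/336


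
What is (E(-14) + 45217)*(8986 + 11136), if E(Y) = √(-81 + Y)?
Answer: 909856474 + 20122*I*√95 ≈ 9.0986e+8 + 1.9613e+5*I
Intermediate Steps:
(E(-14) + 45217)*(8986 + 11136) = (√(-81 - 14) + 45217)*(8986 + 11136) = (√(-95) + 45217)*20122 = (I*√95 + 45217)*20122 = (45217 + I*√95)*20122 = 909856474 + 20122*I*√95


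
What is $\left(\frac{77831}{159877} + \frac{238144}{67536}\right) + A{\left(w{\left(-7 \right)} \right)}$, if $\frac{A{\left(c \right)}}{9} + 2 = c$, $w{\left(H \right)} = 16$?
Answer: $\frac{87738076861}{674840817} \approx 130.01$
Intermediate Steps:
$A{\left(c \right)} = -18 + 9 c$
$\left(\frac{77831}{159877} + \frac{238144}{67536}\right) + A{\left(w{\left(-7 \right)} \right)} = \left(\frac{77831}{159877} + \frac{238144}{67536}\right) + \left(-18 + 9 \cdot 16\right) = \left(77831 \cdot \frac{1}{159877} + 238144 \cdot \frac{1}{67536}\right) + \left(-18 + 144\right) = \left(\frac{77831}{159877} + \frac{14884}{4221}\right) + 126 = \frac{2708133919}{674840817} + 126 = \frac{87738076861}{674840817}$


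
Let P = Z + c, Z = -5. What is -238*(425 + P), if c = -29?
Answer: -93058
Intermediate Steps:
P = -34 (P = -5 - 29 = -34)
-238*(425 + P) = -238*(425 - 34) = -238*391 = -93058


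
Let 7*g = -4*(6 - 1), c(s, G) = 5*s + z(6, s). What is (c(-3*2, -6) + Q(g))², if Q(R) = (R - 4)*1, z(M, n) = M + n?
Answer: 66564/49 ≈ 1358.4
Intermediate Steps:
c(s, G) = 6 + 6*s (c(s, G) = 5*s + (6 + s) = 6 + 6*s)
g = -20/7 (g = (-4*(6 - 1))/7 = (-4*5)/7 = (⅐)*(-20) = -20/7 ≈ -2.8571)
Q(R) = -4 + R (Q(R) = (-4 + R)*1 = -4 + R)
(c(-3*2, -6) + Q(g))² = ((6 + 6*(-3*2)) + (-4 - 20/7))² = ((6 + 6*(-6)) - 48/7)² = ((6 - 36) - 48/7)² = (-30 - 48/7)² = (-258/7)² = 66564/49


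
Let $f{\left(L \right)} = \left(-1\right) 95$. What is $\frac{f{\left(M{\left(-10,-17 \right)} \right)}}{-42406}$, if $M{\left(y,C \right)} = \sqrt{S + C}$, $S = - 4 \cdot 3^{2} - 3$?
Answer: $\frac{95}{42406} \approx 0.0022402$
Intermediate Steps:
$S = -39$ ($S = \left(-4\right) 9 - 3 = -36 - 3 = -39$)
$M{\left(y,C \right)} = \sqrt{-39 + C}$
$f{\left(L \right)} = -95$
$\frac{f{\left(M{\left(-10,-17 \right)} \right)}}{-42406} = - \frac{95}{-42406} = \left(-95\right) \left(- \frac{1}{42406}\right) = \frac{95}{42406}$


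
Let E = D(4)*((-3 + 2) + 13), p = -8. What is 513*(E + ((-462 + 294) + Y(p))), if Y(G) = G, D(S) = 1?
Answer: -84132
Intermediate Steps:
E = 12 (E = 1*((-3 + 2) + 13) = 1*(-1 + 13) = 1*12 = 12)
513*(E + ((-462 + 294) + Y(p))) = 513*(12 + ((-462 + 294) - 8)) = 513*(12 + (-168 - 8)) = 513*(12 - 176) = 513*(-164) = -84132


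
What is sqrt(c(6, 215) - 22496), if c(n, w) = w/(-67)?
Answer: I*sqrt(100998949)/67 ≈ 150.0*I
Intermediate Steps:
c(n, w) = -w/67 (c(n, w) = w*(-1/67) = -w/67)
sqrt(c(6, 215) - 22496) = sqrt(-1/67*215 - 22496) = sqrt(-215/67 - 22496) = sqrt(-1507447/67) = I*sqrt(100998949)/67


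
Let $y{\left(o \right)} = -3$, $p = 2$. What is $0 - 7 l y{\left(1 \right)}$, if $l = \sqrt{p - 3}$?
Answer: $21 i \approx 21.0 i$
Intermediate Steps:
$l = i$ ($l = \sqrt{2 - 3} = \sqrt{-1} = i \approx 1.0 i$)
$0 - 7 l y{\left(1 \right)} = 0 - 7 i \left(-3\right) = 0 - 7 \left(- 3 i\right) = 0 + 21 i = 21 i$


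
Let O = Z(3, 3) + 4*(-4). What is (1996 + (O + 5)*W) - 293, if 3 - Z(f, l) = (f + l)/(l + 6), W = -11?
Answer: 5395/3 ≈ 1798.3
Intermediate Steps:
Z(f, l) = 3 - (f + l)/(6 + l) (Z(f, l) = 3 - (f + l)/(l + 6) = 3 - (f + l)/(6 + l))
O = -41/3 (O = (18 - 1*3 + 2*3)/(6 + 3) + 4*(-4) = (18 - 3 + 6)/9 - 16 = (⅑)*21 - 16 = 7/3 - 16 = -41/3 ≈ -13.667)
(1996 + (O + 5)*W) - 293 = (1996 + (-41/3 + 5)*(-11)) - 293 = (1996 - 26/3*(-11)) - 293 = (1996 + 286/3) - 293 = 6274/3 - 293 = 5395/3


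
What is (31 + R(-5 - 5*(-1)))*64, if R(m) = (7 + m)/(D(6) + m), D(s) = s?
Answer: 6176/3 ≈ 2058.7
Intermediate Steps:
R(m) = (7 + m)/(6 + m)
(31 + R(-5 - 5*(-1)))*64 = (31 + (7 + (-5 - 5*(-1)))/(6 + (-5 - 5*(-1))))*64 = (31 + (7 + (-5 + 5))/(6 + (-5 + 5)))*64 = (31 + (7 + 0)/(6 + 0))*64 = (31 + 7/6)*64 = (193/6)*64 = 6176/3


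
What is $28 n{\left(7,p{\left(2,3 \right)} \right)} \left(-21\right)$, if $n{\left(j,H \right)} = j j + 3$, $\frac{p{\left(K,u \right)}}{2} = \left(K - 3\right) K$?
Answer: $-30576$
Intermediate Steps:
$p{\left(K,u \right)} = 2 K \left(-3 + K\right)$ ($p{\left(K,u \right)} = 2 \left(K - 3\right) K = 2 \left(-3 + K\right) K = 2 K \left(-3 + K\right)$)
$n{\left(j,H \right)} = 3 + j^{2}$ ($n{\left(j,H \right)} = j^{2} + 3 = 3 + j^{2}$)
$28 n{\left(7,p{\left(2,3 \right)} \right)} \left(-21\right) = 28 \left(3 + 7^{2}\right) \left(-21\right) = 28 \left(3 + 49\right) \left(-21\right) = 28 \cdot 52 \left(-21\right) = 1456 \left(-21\right) = -30576$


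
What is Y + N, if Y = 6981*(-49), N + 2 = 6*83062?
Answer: 156301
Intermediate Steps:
N = 498370 (N = -2 + 6*83062 = -2 + 498372 = 498370)
Y = -342069
Y + N = -342069 + 498370 = 156301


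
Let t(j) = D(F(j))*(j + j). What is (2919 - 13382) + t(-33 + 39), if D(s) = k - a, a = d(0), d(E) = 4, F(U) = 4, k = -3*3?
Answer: -10619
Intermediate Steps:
k = -9
a = 4
D(s) = -13 (D(s) = -9 - 1*4 = -9 - 4 = -13)
t(j) = -26*j (t(j) = -13*(j + j) = -26*j)
(2919 - 13382) + t(-33 + 39) = (2919 - 13382) - 26*(-33 + 39) = -10463 - 26*6 = -10463 - 156 = -10619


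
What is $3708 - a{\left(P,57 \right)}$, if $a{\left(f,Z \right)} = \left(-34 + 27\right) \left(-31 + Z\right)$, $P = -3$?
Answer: $3890$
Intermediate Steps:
$a{\left(f,Z \right)} = 217 - 7 Z$ ($a{\left(f,Z \right)} = - 7 \left(-31 + Z\right) = 217 - 7 Z$)
$3708 - a{\left(P,57 \right)} = 3708 - \left(217 - 399\right) = 3708 - -182 = 3708 + 182 = 3890$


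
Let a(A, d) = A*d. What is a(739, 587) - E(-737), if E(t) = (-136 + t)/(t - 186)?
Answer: 400390066/923 ≈ 4.3379e+5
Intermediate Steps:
E(t) = (-136 + t)/(-186 + t)
a(739, 587) - E(-737) = 739*587 - (-136 - 737)/(-186 - 737) = 433793 - (-873)/(-923) = 433793 - (-1)*(-873)/923 = 433793 - 1*873/923 = 433793 - 873/923 = 400390066/923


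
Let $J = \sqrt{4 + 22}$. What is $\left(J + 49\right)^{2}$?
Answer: $\left(49 + \sqrt{26}\right)^{2} \approx 2926.7$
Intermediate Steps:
$J = \sqrt{26} \approx 5.099$
$\left(J + 49\right)^{2} = \left(\sqrt{26} + 49\right)^{2} = \left(49 + \sqrt{26}\right)^{2}$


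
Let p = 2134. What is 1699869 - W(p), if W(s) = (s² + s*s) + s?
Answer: -7410177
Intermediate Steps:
W(s) = s + 2*s² (W(s) = (s² + s²) + s = 2*s² + s = s + 2*s²)
1699869 - W(p) = 1699869 - 2134*(1 + 2*2134) = 1699869 - 2134*(1 + 4268) = 1699869 - 2134*4269 = 1699869 - 1*9110046 = 1699869 - 9110046 = -7410177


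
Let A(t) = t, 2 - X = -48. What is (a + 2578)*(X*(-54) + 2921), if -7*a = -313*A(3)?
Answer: 4195685/7 ≈ 5.9938e+5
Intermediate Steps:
X = 50 (X = 2 - 1*(-48) = 2 + 48 = 50)
a = 939/7 (a = -(-313)*3/7 = -⅐*(-939) = 939/7 ≈ 134.14)
(a + 2578)*(X*(-54) + 2921) = (939/7 + 2578)*(50*(-54) + 2921) = 18985*(-2700 + 2921)/7 = (18985/7)*221 = 4195685/7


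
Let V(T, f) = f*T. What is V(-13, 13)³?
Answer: -4826809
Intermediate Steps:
V(T, f) = T*f
V(-13, 13)³ = (-13*13)³ = (-169)³ = -4826809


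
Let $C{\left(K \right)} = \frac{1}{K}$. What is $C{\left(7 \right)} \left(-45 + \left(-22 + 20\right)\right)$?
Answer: $- \frac{47}{7} \approx -6.7143$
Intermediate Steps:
$C{\left(7 \right)} \left(-45 + \left(-22 + 20\right)\right) = \frac{-45 + \left(-22 + 20\right)}{7} = \frac{-45 - 2}{7} = \frac{1}{7} \left(-47\right) = - \frac{47}{7}$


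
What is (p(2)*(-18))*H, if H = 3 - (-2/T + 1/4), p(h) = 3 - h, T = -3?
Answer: -75/2 ≈ -37.500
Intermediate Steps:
H = 25/12 (H = 3 - (-2/(-3) + 1/4) = 3 - (-2*(-⅓) + 1*(¼)) = 3 - (⅔ + ¼) = 3 - 1*11/12 = 3 - 11/12 = 25/12 ≈ 2.0833)
(p(2)*(-18))*H = ((3 - 1*2)*(-18))*(25/12) = ((3 - 2)*(-18))*(25/12) = (1*(-18))*(25/12) = -18*25/12 = -75/2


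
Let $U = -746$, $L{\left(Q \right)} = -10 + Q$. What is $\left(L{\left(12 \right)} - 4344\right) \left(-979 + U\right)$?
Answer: $7489950$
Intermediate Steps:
$\left(L{\left(12 \right)} - 4344\right) \left(-979 + U\right) = \left(\left(-10 + 12\right) - 4344\right) \left(-979 - 746\right) = \left(2 - 4344\right) \left(-1725\right) = \left(-4342\right) \left(-1725\right) = 7489950$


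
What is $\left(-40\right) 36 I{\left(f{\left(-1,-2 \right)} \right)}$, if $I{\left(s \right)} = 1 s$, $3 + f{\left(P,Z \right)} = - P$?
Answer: $2880$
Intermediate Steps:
$f{\left(P,Z \right)} = -3 - P$
$I{\left(s \right)} = s$
$\left(-40\right) 36 I{\left(f{\left(-1,-2 \right)} \right)} = \left(-40\right) 36 \left(-3 - -1\right) = - 1440 \left(-3 + 1\right) = \left(-1440\right) \left(-2\right) = 2880$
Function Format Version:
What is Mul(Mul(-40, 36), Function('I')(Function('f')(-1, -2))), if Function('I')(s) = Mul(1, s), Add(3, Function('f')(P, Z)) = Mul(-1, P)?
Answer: 2880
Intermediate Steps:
Function('f')(P, Z) = Add(-3, Mul(-1, P))
Function('I')(s) = s
Mul(Mul(-40, 36), Function('I')(Function('f')(-1, -2))) = Mul(Mul(-40, 36), Add(-3, Mul(-1, -1))) = Mul(-1440, Add(-3, 1)) = Mul(-1440, -2) = 2880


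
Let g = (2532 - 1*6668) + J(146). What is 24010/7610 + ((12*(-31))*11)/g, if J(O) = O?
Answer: 2115667/506065 ≈ 4.1806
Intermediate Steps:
g = -3990 (g = (2532 - 1*6668) + 146 = (2532 - 6668) + 146 = -4136 + 146 = -3990)
24010/7610 + ((12*(-31))*11)/g = 24010/7610 + ((12*(-31))*11)/(-3990) = 24010*(1/7610) - 372*11*(-1/3990) = 2401/761 - 4092*(-1/3990) = 2401/761 + 682/665 = 2115667/506065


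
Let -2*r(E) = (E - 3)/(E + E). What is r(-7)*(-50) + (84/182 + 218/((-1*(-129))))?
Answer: 234881/11739 ≈ 20.009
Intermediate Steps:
r(E) = -(-3 + E)/(4*E) (r(E) = -(E - 3)/(2*(E + E)) = -(-3 + E)/(2*(2*E)) = -(-3 + E)*1/(2*E)/2 = -(-3 + E)/(4*E))
r(-7)*(-50) + (84/182 + 218/((-1*(-129)))) = ((¼)*(3 - 1*(-7))/(-7))*(-50) + (84/182 + 218/((-1*(-129)))) = ((¼)*(-⅐)*(3 + 7))*(-50) + (84*(1/182) + 218/129) = ((¼)*(-⅐)*10)*(-50) + (6/13 + 218*(1/129)) = -5/14*(-50) + (6/13 + 218/129) = 125/7 + 3608/1677 = 234881/11739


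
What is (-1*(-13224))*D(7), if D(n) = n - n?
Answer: 0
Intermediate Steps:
D(n) = 0
(-1*(-13224))*D(7) = -1*(-13224)*0 = 13224*0 = 0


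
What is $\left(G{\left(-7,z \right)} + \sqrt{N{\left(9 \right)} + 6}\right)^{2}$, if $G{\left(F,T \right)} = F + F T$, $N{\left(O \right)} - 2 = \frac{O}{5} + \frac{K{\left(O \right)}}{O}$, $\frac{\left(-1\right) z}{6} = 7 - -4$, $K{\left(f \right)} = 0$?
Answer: $\frac{1035174}{5} + 1274 \sqrt{5} \approx 2.0988 \cdot 10^{5}$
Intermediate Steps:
$z = -66$ ($z = - 6 \left(7 - -4\right) = - 6 \left(7 + 4\right) = \left(-6\right) 11 = -66$)
$N{\left(O \right)} = 2 + \frac{O}{5}$ ($N{\left(O \right)} = 2 + \left(\frac{O}{5} + \frac{0}{O}\right) = 2 + \left(O \frac{1}{5} + 0\right) = 2 + \left(\frac{O}{5} + 0\right) = 2 + \frac{O}{5}$)
$\left(G{\left(-7,z \right)} + \sqrt{N{\left(9 \right)} + 6}\right)^{2} = \left(- 7 \left(1 - 66\right) + \sqrt{\left(2 + \frac{1}{5} \cdot 9\right) + 6}\right)^{2} = \left(\left(-7\right) \left(-65\right) + \sqrt{\left(2 + \frac{9}{5}\right) + 6}\right)^{2} = \left(455 + \sqrt{\frac{19}{5} + 6}\right)^{2} = \left(455 + \sqrt{\frac{49}{5}}\right)^{2} = \left(455 + \frac{7 \sqrt{5}}{5}\right)^{2}$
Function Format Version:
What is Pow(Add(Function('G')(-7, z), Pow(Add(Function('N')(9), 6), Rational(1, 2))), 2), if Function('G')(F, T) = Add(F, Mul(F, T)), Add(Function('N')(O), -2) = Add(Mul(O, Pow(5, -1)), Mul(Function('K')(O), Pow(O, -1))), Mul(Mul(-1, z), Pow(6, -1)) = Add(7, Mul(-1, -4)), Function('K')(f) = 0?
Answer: Add(Rational(1035174, 5), Mul(1274, Pow(5, Rational(1, 2)))) ≈ 2.0988e+5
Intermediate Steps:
z = -66 (z = Mul(-6, Add(7, Mul(-1, -4))) = Mul(-6, Add(7, 4)) = Mul(-6, 11) = -66)
Function('N')(O) = Add(2, Mul(Rational(1, 5), O)) (Function('N')(O) = Add(2, Add(Mul(O, Pow(5, -1)), Mul(0, Pow(O, -1)))) = Add(2, Add(Mul(O, Rational(1, 5)), 0)) = Add(2, Add(Mul(Rational(1, 5), O), 0)) = Add(2, Mul(Rational(1, 5), O)))
Pow(Add(Function('G')(-7, z), Pow(Add(Function('N')(9), 6), Rational(1, 2))), 2) = Pow(Add(Mul(-7, Add(1, -66)), Pow(Add(Add(2, Mul(Rational(1, 5), 9)), 6), Rational(1, 2))), 2) = Pow(Add(Mul(-7, -65), Pow(Add(Add(2, Rational(9, 5)), 6), Rational(1, 2))), 2) = Pow(Add(455, Pow(Add(Rational(19, 5), 6), Rational(1, 2))), 2) = Pow(Add(455, Pow(Rational(49, 5), Rational(1, 2))), 2) = Pow(Add(455, Mul(Rational(7, 5), Pow(5, Rational(1, 2)))), 2)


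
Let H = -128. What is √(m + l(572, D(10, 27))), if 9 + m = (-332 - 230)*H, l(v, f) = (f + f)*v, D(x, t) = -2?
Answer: √69639 ≈ 263.89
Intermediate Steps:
l(v, f) = 2*f*v (l(v, f) = (2*f)*v = 2*f*v)
m = 71927 (m = -9 + (-332 - 230)*(-128) = -9 - 562*(-128) = -9 + 71936 = 71927)
√(m + l(572, D(10, 27))) = √(71927 + 2*(-2)*572) = √(71927 - 2288) = √69639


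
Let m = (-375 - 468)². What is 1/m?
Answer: 1/710649 ≈ 1.4072e-6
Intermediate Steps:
m = 710649 (m = (-843)² = 710649)
1/m = 1/710649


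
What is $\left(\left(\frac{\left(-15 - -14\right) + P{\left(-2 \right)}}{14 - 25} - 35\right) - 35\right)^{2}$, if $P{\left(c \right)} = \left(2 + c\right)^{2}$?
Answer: $\frac{591361}{121} \approx 4887.3$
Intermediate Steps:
$\left(\left(\frac{\left(-15 - -14\right) + P{\left(-2 \right)}}{14 - 25} - 35\right) - 35\right)^{2} = \left(\left(\frac{\left(-15 - -14\right) + \left(2 - 2\right)^{2}}{14 - 25} - 35\right) - 35\right)^{2} = \left(\left(\frac{\left(-15 + 14\right) + 0^{2}}{-11} - 35\right) - 35\right)^{2} = \left(\left(\left(-1 + 0\right) \left(- \frac{1}{11}\right) - 35\right) - 35\right)^{2} = \left(\left(\left(-1\right) \left(- \frac{1}{11}\right) - 35\right) - 35\right)^{2} = \left(\left(\frac{1}{11} - 35\right) - 35\right)^{2} = \left(- \frac{384}{11} - 35\right)^{2} = \left(- \frac{769}{11}\right)^{2} = \frac{591361}{121}$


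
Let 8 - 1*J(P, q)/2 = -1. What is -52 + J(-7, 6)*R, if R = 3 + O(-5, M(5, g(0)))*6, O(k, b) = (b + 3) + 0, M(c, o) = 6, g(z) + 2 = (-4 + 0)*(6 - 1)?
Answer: 974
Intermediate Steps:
g(z) = -22 (g(z) = -2 + (-4 + 0)*(6 - 1) = -2 - 4*5 = -2 - 20 = -22)
J(P, q) = 18 (J(P, q) = 16 - 2*(-1) = 16 + 2 = 18)
O(k, b) = 3 + b (O(k, b) = (3 + b) + 0 = 3 + b)
R = 57 (R = 3 + (3 + 6)*6 = 3 + 9*6 = 3 + 54 = 57)
-52 + J(-7, 6)*R = -52 + 18*57 = -52 + 1026 = 974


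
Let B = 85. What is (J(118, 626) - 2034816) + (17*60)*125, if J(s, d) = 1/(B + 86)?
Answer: -326151035/171 ≈ -1.9073e+6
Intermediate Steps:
J(s, d) = 1/171 (J(s, d) = 1/(85 + 86) = 1/171)
(J(118, 626) - 2034816) + (17*60)*125 = (1/171 - 2034816) + (17*60)*125 = -347953535/171 + 1020*125 = -347953535/171 + 127500 = -326151035/171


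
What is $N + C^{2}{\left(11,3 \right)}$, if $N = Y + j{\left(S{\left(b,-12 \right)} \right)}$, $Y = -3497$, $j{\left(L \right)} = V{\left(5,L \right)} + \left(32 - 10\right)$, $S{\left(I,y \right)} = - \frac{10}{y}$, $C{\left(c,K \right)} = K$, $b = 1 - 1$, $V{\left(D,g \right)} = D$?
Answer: $-3461$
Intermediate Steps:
$b = 0$ ($b = 1 - 1 = 0$)
$j{\left(L \right)} = 27$ ($j{\left(L \right)} = 5 + \left(32 - 10\right) = 5 + 22 = 27$)
$N = -3470$ ($N = -3497 + 27 = -3470$)
$N + C^{2}{\left(11,3 \right)} = -3470 + 3^{2} = -3470 + 9 = -3461$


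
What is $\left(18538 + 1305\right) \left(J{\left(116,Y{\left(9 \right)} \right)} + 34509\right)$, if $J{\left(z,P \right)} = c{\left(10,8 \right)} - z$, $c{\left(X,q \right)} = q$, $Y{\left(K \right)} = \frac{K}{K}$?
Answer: $682619043$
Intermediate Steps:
$Y{\left(K \right)} = 1$
$J{\left(z,P \right)} = 8 - z$
$\left(18538 + 1305\right) \left(J{\left(116,Y{\left(9 \right)} \right)} + 34509\right) = \left(18538 + 1305\right) \left(\left(8 - 116\right) + 34509\right) = 19843 \left(\left(8 - 116\right) + 34509\right) = 19843 \left(-108 + 34509\right) = 19843 \cdot 34401 = 682619043$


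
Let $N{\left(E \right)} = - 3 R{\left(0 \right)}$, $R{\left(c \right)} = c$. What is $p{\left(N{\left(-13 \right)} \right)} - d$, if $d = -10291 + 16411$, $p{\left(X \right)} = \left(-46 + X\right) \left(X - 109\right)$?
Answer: $-1106$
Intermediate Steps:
$N{\left(E \right)} = 0$ ($N{\left(E \right)} = \left(-3\right) 0 = 0$)
$p{\left(X \right)} = \left(-109 + X\right) \left(-46 + X\right)$ ($p{\left(X \right)} = \left(-46 + X\right) \left(-109 + X\right) = \left(-109 + X\right) \left(-46 + X\right)$)
$d = 6120$
$p{\left(N{\left(-13 \right)} \right)} - d = \left(5014 + 0^{2} - 0\right) - 6120 = \left(5014 + 0 + 0\right) - 6120 = 5014 - 6120 = -1106$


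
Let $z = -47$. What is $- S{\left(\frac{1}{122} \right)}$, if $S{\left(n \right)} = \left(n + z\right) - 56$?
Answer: $\frac{12565}{122} \approx 102.99$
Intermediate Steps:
$S{\left(n \right)} = -103 + n$ ($S{\left(n \right)} = \left(n - 47\right) - 56 = \left(-47 + n\right) - 56 = -103 + n$)
$- S{\left(\frac{1}{122} \right)} = - (-103 + \frac{1}{122}) = \left(-1\right) \left(- \frac{12565}{122}\right) = \frac{12565}{122}$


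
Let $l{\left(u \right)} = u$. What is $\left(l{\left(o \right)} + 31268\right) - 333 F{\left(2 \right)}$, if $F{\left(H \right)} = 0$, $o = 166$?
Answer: $31434$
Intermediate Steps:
$\left(l{\left(o \right)} + 31268\right) - 333 F{\left(2 \right)} = \left(166 + 31268\right) - 0 = 31434 + 0 = 31434$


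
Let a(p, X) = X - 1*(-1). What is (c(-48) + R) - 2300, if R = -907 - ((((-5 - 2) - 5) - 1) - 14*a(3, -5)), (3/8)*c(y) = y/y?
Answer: -9742/3 ≈ -3247.3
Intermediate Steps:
a(p, X) = 1 + X (a(p, X) = X + 1 = 1 + X)
c(y) = 8/3 (c(y) = 8*(y/y)/3 = (8/3)*1 = 8/3)
R = -950 (R = -907 - ((((-5 - 2) - 5) - 1) - 14*(1 - 5)) = -907 - (((-7 - 5) - 1) - 14*(-4)) = -907 - ((-12 - 1) + 56) = -907 - (-13 + 56) = -907 - 1*43 = -907 - 43 = -950)
(c(-48) + R) - 2300 = (8/3 - 950) - 2300 = -2842/3 - 2300 = -9742/3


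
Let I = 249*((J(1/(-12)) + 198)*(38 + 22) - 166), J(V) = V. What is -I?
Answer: -2915541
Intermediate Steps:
I = 2915541 (I = 249*((1/(-12) + 198)*(38 + 22) - 166) = 249*((-1/12 + 198)*60 - 166) = 249*((2375/12)*60 - 166) = 249*(11875 - 166) = 249*11709 = 2915541)
-I = -1*2915541 = -2915541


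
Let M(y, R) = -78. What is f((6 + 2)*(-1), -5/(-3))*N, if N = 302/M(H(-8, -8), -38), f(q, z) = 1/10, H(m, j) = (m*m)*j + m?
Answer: -151/390 ≈ -0.38718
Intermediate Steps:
H(m, j) = m + j*m² (H(m, j) = m²*j + m = j*m² + m = m + j*m²)
f(q, z) = ⅒
N = -151/39 (N = 302/(-78) = 302*(-1/78) = -151/39 ≈ -3.8718)
f((6 + 2)*(-1), -5/(-3))*N = (⅒)*(-151/39) = -151/390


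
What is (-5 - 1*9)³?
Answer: -2744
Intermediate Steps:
(-5 - 1*9)³ = (-5 - 9)³ = (-14)³ = -2744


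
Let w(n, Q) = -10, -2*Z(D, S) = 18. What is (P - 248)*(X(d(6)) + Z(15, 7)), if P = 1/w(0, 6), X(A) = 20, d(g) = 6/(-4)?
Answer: -27291/10 ≈ -2729.1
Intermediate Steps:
Z(D, S) = -9 (Z(D, S) = -½*18 = -9)
d(g) = -3/2 (d(g) = 6*(-¼) = -3/2)
P = -⅒ (P = 1/(-10) = -⅒ ≈ -0.10000)
(P - 248)*(X(d(6)) + Z(15, 7)) = (-⅒ - 248)*(20 - 9) = -2481/10*11 = -27291/10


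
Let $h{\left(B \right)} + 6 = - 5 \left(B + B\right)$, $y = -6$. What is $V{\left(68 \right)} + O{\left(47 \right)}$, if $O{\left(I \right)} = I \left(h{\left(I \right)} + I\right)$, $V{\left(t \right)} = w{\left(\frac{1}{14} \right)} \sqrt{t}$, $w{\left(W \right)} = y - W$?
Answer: $-20163 - \frac{85 \sqrt{17}}{7} \approx -20213.0$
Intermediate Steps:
$h{\left(B \right)} = -6 - 10 B$ ($h{\left(B \right)} = -6 - 5 \left(B + B\right) = -6 - 5 \cdot 2 B = -6 - 10 B$)
$w{\left(W \right)} = -6 - W$
$V{\left(t \right)} = - \frac{85 \sqrt{t}}{14}$ ($V{\left(t \right)} = \left(-6 - \frac{1}{14}\right) \sqrt{t} = - \frac{85 \sqrt{t}}{14}$)
$O{\left(I \right)} = I \left(-6 - 9 I\right)$ ($O{\left(I \right)} = I \left(\left(-6 - 10 I\right) + I\right) = I \left(-6 - 9 I\right)$)
$V{\left(68 \right)} + O{\left(47 \right)} = - \frac{85 \sqrt{68}}{14} - 141 \left(2 + 3 \cdot 47\right) = - \frac{85 \cdot 2 \sqrt{17}}{14} - 141 \left(2 + 141\right) = - \frac{85 \sqrt{17}}{7} - 141 \cdot 143 = - \frac{85 \sqrt{17}}{7} - 20163 = -20163 - \frac{85 \sqrt{17}}{7}$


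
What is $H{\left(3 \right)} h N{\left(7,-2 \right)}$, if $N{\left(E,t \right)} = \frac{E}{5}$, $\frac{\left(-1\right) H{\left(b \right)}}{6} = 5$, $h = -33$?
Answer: $1386$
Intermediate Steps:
$H{\left(b \right)} = -30$ ($H{\left(b \right)} = \left(-6\right) 5 = -30$)
$N{\left(E,t \right)} = \frac{E}{5}$ ($N{\left(E,t \right)} = E \frac{1}{5} = \frac{E}{5}$)
$H{\left(3 \right)} h N{\left(7,-2 \right)} = \left(-30\right) \left(-33\right) \frac{1}{5} \cdot 7 = 990 \cdot \frac{7}{5} = 1386$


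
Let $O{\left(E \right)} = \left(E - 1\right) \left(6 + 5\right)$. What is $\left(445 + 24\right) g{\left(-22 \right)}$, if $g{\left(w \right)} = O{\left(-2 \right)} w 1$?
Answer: $340494$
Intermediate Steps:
$O{\left(E \right)} = -11 + 11 E$ ($O{\left(E \right)} = \left(-1 + E\right) 11 = -11 + 11 E$)
$g{\left(w \right)} = - 33 w$ ($g{\left(w \right)} = \left(-11 + 11 \left(-2\right)\right) w 1 = \left(-11 - 22\right) w 1 = - 33 w 1 = - 33 w$)
$\left(445 + 24\right) g{\left(-22 \right)} = \left(445 + 24\right) \left(\left(-33\right) \left(-22\right)\right) = 469 \cdot 726 = 340494$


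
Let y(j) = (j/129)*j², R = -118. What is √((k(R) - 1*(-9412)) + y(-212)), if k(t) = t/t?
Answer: I*√1072486779/129 ≈ 253.87*I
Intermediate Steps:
k(t) = 1
y(j) = j³/129 (y(j) = (j*(1/129))*j² = (j/129)*j² = j³/129)
√((k(R) - 1*(-9412)) + y(-212)) = √((1 - 1*(-9412)) + (1/129)*(-212)³) = √((1 + 9412) + (1/129)*(-9528128)) = √(9413 - 9528128/129) = √(-8313851/129) = I*√1072486779/129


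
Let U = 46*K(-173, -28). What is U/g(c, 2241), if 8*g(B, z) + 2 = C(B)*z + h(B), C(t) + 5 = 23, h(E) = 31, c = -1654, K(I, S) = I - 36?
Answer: -76912/40367 ≈ -1.9053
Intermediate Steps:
K(I, S) = -36 + I
C(t) = 18 (C(t) = -5 + 23 = 18)
U = -9614 (U = 46*(-36 - 173) = 46*(-209) = -9614)
g(B, z) = 29/8 + 9*z/4 (g(B, z) = -¼ + (18*z + 31)/8 = -¼ + (31 + 18*z)/8 = -¼ + (31/8 + 9*z/4) = 29/8 + 9*z/4)
U/g(c, 2241) = -9614/(29/8 + (9/4)*2241) = -9614/(29/8 + 20169/4) = -9614/40367/8 = -9614*8/40367 = -76912/40367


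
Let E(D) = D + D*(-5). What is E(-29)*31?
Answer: 3596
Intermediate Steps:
E(D) = -4*D (E(D) = D - 5*D = -4*D)
E(-29)*31 = -4*(-29)*31 = 116*31 = 3596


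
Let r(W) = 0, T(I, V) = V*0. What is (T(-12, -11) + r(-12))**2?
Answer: 0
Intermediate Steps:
T(I, V) = 0
(T(-12, -11) + r(-12))**2 = (0 + 0)**2 = 0**2 = 0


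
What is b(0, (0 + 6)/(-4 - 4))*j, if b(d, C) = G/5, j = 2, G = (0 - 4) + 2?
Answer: -⅘ ≈ -0.80000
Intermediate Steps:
G = -2 (G = -4 + 2 = -2)
b(d, C) = -⅖ (b(d, C) = -2/5 = -2*⅕ = -⅖)
b(0, (0 + 6)/(-4 - 4))*j = -⅖*2 = -⅘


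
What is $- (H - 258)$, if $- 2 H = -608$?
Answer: $-46$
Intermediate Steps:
$H = 304$ ($H = \left(- \frac{1}{2}\right) \left(-608\right) = 304$)
$- (H - 258) = - (304 - 258) = \left(-1\right) 46 = -46$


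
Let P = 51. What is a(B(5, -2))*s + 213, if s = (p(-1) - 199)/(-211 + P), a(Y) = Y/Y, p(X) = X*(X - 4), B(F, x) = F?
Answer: 17137/80 ≈ 214.21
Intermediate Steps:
p(X) = X*(-4 + X)
a(Y) = 1
s = 97/80 (s = (-(-4 - 1) - 199)/(-211 + 51) = (-1*(-5) - 199)/(-160) = (5 - 199)*(-1/160) = -194*(-1/160) = 97/80 ≈ 1.2125)
a(B(5, -2))*s + 213 = 1*(97/80) + 213 = 97/80 + 213 = 17137/80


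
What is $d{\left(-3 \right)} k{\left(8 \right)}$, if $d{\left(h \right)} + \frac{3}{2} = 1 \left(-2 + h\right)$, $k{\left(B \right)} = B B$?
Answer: $-416$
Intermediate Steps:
$k{\left(B \right)} = B^{2}$
$d{\left(h \right)} = - \frac{7}{2} + h$ ($d{\left(h \right)} = - \frac{3}{2} + 1 \left(-2 + h\right) = - \frac{3}{2} + \left(-2 + h\right) = - \frac{7}{2} + h$)
$d{\left(-3 \right)} k{\left(8 \right)} = \left(- \frac{7}{2} - 3\right) 8^{2} = \left(- \frac{13}{2}\right) 64 = -416$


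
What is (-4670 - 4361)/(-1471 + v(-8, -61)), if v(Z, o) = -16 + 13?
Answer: 821/134 ≈ 6.1269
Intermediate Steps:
v(Z, o) = -3
(-4670 - 4361)/(-1471 + v(-8, -61)) = (-4670 - 4361)/(-1471 - 3) = -9031/(-1474) = -9031*(-1/1474) = 821/134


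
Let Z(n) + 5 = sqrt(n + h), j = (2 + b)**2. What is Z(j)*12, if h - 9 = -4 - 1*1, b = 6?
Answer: -60 + 24*sqrt(17) ≈ 38.955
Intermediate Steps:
h = 4 (h = 9 + (-4 - 1*1) = 9 + (-4 - 1) = 9 - 5 = 4)
j = 64 (j = (2 + 6)**2 = 8**2 = 64)
Z(n) = -5 + sqrt(4 + n) (Z(n) = -5 + sqrt(n + 4) = -5 + sqrt(4 + n))
Z(j)*12 = (-5 + sqrt(4 + 64))*12 = (-5 + sqrt(68))*12 = (-5 + 2*sqrt(17))*12 = -60 + 24*sqrt(17)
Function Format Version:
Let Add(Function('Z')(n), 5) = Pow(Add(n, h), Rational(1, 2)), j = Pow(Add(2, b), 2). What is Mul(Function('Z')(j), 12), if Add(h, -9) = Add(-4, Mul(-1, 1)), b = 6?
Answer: Add(-60, Mul(24, Pow(17, Rational(1, 2)))) ≈ 38.955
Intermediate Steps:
h = 4 (h = Add(9, Add(-4, Mul(-1, 1))) = Add(9, Add(-4, -1)) = Add(9, -5) = 4)
j = 64 (j = Pow(Add(2, 6), 2) = Pow(8, 2) = 64)
Function('Z')(n) = Add(-5, Pow(Add(4, n), Rational(1, 2))) (Function('Z')(n) = Add(-5, Pow(Add(n, 4), Rational(1, 2))) = Add(-5, Pow(Add(4, n), Rational(1, 2))))
Mul(Function('Z')(j), 12) = Mul(Add(-5, Pow(Add(4, 64), Rational(1, 2))), 12) = Mul(Add(-5, Pow(68, Rational(1, 2))), 12) = Mul(Add(-5, Mul(2, Pow(17, Rational(1, 2)))), 12) = Add(-60, Mul(24, Pow(17, Rational(1, 2))))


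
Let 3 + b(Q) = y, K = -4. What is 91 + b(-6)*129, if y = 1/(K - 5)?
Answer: -931/3 ≈ -310.33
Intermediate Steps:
y = -⅑ (y = 1/(-4 - 5) = 1/(-9) = -⅑ ≈ -0.11111)
b(Q) = -28/9 (b(Q) = -3 - ⅑ = -28/9)
91 + b(-6)*129 = 91 - 28/9*129 = 91 - 1204/3 = -931/3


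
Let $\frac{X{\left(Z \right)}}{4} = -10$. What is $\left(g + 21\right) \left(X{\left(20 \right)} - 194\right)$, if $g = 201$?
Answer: $-51948$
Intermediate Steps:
$X{\left(Z \right)} = -40$ ($X{\left(Z \right)} = 4 \left(-10\right) = -40$)
$\left(g + 21\right) \left(X{\left(20 \right)} - 194\right) = \left(201 + 21\right) \left(-40 - 194\right) = 222 \left(-234\right) = -51948$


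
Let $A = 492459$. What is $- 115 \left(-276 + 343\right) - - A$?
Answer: $484754$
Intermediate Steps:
$- 115 \left(-276 + 343\right) - - A = - 115 \left(-276 + 343\right) - \left(-1\right) 492459 = \left(-115\right) 67 - -492459 = -7705 + 492459 = 484754$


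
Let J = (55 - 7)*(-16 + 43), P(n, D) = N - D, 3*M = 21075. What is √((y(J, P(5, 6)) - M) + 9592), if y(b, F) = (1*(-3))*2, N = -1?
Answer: √2561 ≈ 50.606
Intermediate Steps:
M = 7025 (M = (⅓)*21075 = 7025)
P(n, D) = -1 - D
J = 1296 (J = 48*27 = 1296)
y(b, F) = -6 (y(b, F) = -3*2 = -6)
√((y(J, P(5, 6)) - M) + 9592) = √((-6 - 1*7025) + 9592) = √((-6 - 7025) + 9592) = √(-7031 + 9592) = √2561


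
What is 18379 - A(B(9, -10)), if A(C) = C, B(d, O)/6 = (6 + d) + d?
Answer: 18235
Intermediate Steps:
B(d, O) = 36 + 12*d (B(d, O) = 6*((6 + d) + d) = 6*(6 + 2*d) = 36 + 12*d)
18379 - A(B(9, -10)) = 18379 - (36 + 12*9) = 18379 - (36 + 108) = 18379 - 1*144 = 18379 - 144 = 18235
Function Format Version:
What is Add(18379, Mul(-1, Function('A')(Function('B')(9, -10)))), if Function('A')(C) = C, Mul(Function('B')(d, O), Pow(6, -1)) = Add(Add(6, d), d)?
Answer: 18235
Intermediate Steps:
Function('B')(d, O) = Add(36, Mul(12, d)) (Function('B')(d, O) = Mul(6, Add(Add(6, d), d)) = Mul(6, Add(6, Mul(2, d))) = Add(36, Mul(12, d)))
Add(18379, Mul(-1, Function('A')(Function('B')(9, -10)))) = Add(18379, Mul(-1, Add(36, Mul(12, 9)))) = Add(18379, Mul(-1, Add(36, 108))) = Add(18379, Mul(-1, 144)) = Add(18379, -144) = 18235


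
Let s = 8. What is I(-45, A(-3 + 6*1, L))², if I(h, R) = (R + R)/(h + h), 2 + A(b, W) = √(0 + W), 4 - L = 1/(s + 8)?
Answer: 127/32400 - √7/675 ≈ 1.2151e-7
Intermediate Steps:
L = 63/16 (L = 4 - 1/(8 + 8) = 4 - 1/16 = 63/16 ≈ 3.9375)
A(b, W) = -2 + √W (A(b, W) = -2 + √(0 + W) = -2 + √W)
I(h, R) = R/h (I(h, R) = (2*R)/((2*h)) = (2*R)*(1/(2*h)) = R/h)
I(-45, A(-3 + 6*1, L))² = ((-2 + √(63/16))/(-45))² = ((-2 + 3*√7/4)*(-1/45))² = (2/45 - √7/60)²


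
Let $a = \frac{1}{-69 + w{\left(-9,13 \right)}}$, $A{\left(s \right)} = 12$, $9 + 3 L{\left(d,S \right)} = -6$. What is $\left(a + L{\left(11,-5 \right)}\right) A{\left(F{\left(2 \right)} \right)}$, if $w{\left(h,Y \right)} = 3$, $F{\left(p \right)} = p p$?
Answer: $- \frac{662}{11} \approx -60.182$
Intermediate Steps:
$F{\left(p \right)} = p^{2}$
$L{\left(d,S \right)} = -5$ ($L{\left(d,S \right)} = -3 + \frac{1}{3} \left(-6\right) = -3 - 2 = -5$)
$a = - \frac{1}{66}$ ($a = \frac{1}{-69 + 3} = \frac{1}{-66} = - \frac{1}{66} \approx -0.015152$)
$\left(a + L{\left(11,-5 \right)}\right) A{\left(F{\left(2 \right)} \right)} = \left(- \frac{1}{66} - 5\right) 12 = \left(- \frac{331}{66}\right) 12 = - \frac{662}{11}$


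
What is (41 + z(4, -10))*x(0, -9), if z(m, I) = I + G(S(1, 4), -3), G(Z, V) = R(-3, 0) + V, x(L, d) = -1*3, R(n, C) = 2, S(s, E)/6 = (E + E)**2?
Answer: -90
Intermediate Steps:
S(s, E) = 24*E**2 (S(s, E) = 6*(E + E)**2 = 6*(2*E)**2 = 6*(4*E**2) = 24*E**2)
x(L, d) = -3
G(Z, V) = 2 + V
z(m, I) = -1 + I (z(m, I) = I + (2 - 3) = I - 1 = -1 + I)
(41 + z(4, -10))*x(0, -9) = (41 + (-1 - 10))*(-3) = (41 - 11)*(-3) = 30*(-3) = -90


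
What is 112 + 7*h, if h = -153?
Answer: -959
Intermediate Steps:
112 + 7*h = 112 + 7*(-153) = 112 - 1071 = -959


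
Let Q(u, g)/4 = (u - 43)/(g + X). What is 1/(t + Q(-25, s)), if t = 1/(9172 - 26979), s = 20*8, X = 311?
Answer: -8387097/4843975 ≈ -1.7314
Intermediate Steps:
s = 160
Q(u, g) = 4*(-43 + u)/(311 + g) (Q(u, g) = 4*((u - 43)/(g + 311)) = 4*((-43 + u)/(311 + g)) = 4*(-43 + u)/(311 + g))
t = -1/17807 (t = 1/(-17807) = -1/17807 ≈ -5.6158e-5)
1/(t + Q(-25, s)) = 1/(-1/17807 + 4*(-43 - 25)/(311 + 160)) = 1/(-1/17807 + 4*(-68)/471) = 1/(-1/17807 + 4*(1/471)*(-68)) = 1/(-1/17807 - 272/471) = 1/(-4843975/8387097) = -8387097/4843975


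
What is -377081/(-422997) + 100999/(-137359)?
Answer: 9073195076/58102444923 ≈ 0.15616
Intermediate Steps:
-377081/(-422997) + 100999/(-137359) = -377081*(-1/422997) + 100999*(-1/137359) = 377081/422997 - 100999/137359 = 9073195076/58102444923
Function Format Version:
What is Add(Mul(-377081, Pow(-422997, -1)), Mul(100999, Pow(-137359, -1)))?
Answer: Rational(9073195076, 58102444923) ≈ 0.15616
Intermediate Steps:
Add(Mul(-377081, Pow(-422997, -1)), Mul(100999, Pow(-137359, -1))) = Add(Mul(-377081, Rational(-1, 422997)), Mul(100999, Rational(-1, 137359))) = Add(Rational(377081, 422997), Rational(-100999, 137359)) = Rational(9073195076, 58102444923)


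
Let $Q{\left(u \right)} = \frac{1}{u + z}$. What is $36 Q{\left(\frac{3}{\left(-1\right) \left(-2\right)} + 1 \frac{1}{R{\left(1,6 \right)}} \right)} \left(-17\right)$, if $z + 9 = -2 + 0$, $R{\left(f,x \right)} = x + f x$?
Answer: $\frac{7344}{113} \approx 64.991$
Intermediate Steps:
$z = -11$ ($z = -9 + \left(-2 + 0\right) = -9 - 2 = -11$)
$Q{\left(u \right)} = \frac{1}{-11 + u}$ ($Q{\left(u \right)} = \frac{1}{u - 11} = \frac{1}{-11 + u}$)
$36 Q{\left(\frac{3}{\left(-1\right) \left(-2\right)} + 1 \frac{1}{R{\left(1,6 \right)}} \right)} \left(-17\right) = \frac{36}{-11 + \left(\frac{3}{\left(-1\right) \left(-2\right)} + 1 \frac{1}{6 \left(1 + 1\right)}\right)} \left(-17\right) = \frac{36}{-11 + \left(\frac{3}{2} + 1 \frac{1}{6 \cdot 2}\right)} \left(-17\right) = \frac{36}{-11 + \left(3 \cdot \frac{1}{2} + 1 \cdot \frac{1}{12}\right)} \left(-17\right) = \frac{36}{-11 + \left(\frac{3}{2} + 1 \cdot \frac{1}{12}\right)} \left(-17\right) = \frac{36}{-11 + \left(\frac{3}{2} + \frac{1}{12}\right)} \left(-17\right) = \frac{36}{-11 + \frac{19}{12}} \left(-17\right) = \frac{36}{- \frac{113}{12}} \left(-17\right) = 36 \left(- \frac{12}{113}\right) \left(-17\right) = \left(- \frac{432}{113}\right) \left(-17\right) = \frac{7344}{113}$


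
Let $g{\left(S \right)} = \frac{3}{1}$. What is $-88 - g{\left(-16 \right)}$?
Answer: $-91$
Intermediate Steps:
$g{\left(S \right)} = 3$ ($g{\left(S \right)} = 3 \cdot 1 = 3$)
$-88 - g{\left(-16 \right)} = -88 - 3 = -91$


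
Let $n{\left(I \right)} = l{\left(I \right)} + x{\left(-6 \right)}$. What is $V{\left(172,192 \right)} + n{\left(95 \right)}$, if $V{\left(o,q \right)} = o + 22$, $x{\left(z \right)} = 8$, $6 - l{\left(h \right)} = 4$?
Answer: $204$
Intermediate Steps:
$l{\left(h \right)} = 2$ ($l{\left(h \right)} = 6 - 4 = 2$)
$V{\left(o,q \right)} = 22 + o$
$n{\left(I \right)} = 10$ ($n{\left(I \right)} = 2 + 8 = 10$)
$V{\left(172,192 \right)} + n{\left(95 \right)} = \left(22 + 172\right) + 10 = 194 + 10 = 204$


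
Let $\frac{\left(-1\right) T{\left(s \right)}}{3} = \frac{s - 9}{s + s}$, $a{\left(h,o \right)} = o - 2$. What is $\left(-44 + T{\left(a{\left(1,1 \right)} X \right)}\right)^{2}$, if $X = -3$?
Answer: $1681$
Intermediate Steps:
$a{\left(h,o \right)} = -2 + o$
$T{\left(s \right)} = - \frac{3 \left(-9 + s\right)}{2 s}$ ($T{\left(s \right)} = - 3 \frac{s - 9}{s + s} = - 3 \frac{-9 + s}{2 s} = - \frac{3 \left(-9 + s\right)}{2 s}$)
$\left(-44 + T{\left(a{\left(1,1 \right)} X \right)}\right)^{2} = \left(-44 + \frac{3 \left(9 - \left(-2 + 1\right) \left(-3\right)\right)}{2 \left(-2 + 1\right) \left(-3\right)}\right)^{2} = \left(-44 + \frac{3 \left(9 - \left(-1\right) \left(-3\right)\right)}{2 \left(\left(-1\right) \left(-3\right)\right)}\right)^{2} = \left(-44 + \frac{3 \left(9 - 3\right)}{2 \cdot 3}\right)^{2} = \left(-44 + \frac{3}{2} \cdot \frac{1}{3} \left(9 - 3\right)\right)^{2} = \left(-44 + \frac{3}{2} \cdot \frac{1}{3} \cdot 6\right)^{2} = \left(-44 + 3\right)^{2} = \left(-41\right)^{2} = 1681$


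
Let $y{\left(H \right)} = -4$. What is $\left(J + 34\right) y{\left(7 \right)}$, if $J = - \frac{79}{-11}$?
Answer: $- \frac{1812}{11} \approx -164.73$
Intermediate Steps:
$J = \frac{79}{11}$ ($J = \left(-79\right) \left(- \frac{1}{11}\right) = \frac{79}{11} \approx 7.1818$)
$\left(J + 34\right) y{\left(7 \right)} = \left(\frac{79}{11} + 34\right) \left(-4\right) = \frac{453}{11} \left(-4\right) = - \frac{1812}{11}$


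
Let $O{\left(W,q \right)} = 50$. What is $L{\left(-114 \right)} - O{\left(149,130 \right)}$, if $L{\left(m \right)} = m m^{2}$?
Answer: $-1481594$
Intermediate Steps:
$L{\left(m \right)} = m^{3}$
$L{\left(-114 \right)} - O{\left(149,130 \right)} = \left(-114\right)^{3} - 50 = -1481544 - 50 = -1481594$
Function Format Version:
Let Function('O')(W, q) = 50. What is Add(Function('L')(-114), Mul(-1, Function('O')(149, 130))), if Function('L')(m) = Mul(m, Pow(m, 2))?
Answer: -1481594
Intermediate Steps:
Function('L')(m) = Pow(m, 3)
Add(Function('L')(-114), Mul(-1, Function('O')(149, 130))) = Add(Pow(-114, 3), Mul(-1, 50)) = Add(-1481544, -50) = -1481594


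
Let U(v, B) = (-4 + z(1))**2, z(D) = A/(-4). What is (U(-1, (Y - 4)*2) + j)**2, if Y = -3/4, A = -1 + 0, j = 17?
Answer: 247009/256 ≈ 964.88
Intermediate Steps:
A = -1
z(D) = 1/4 (z(D) = -1/(-4) = -1*(-1/4) = 1/4)
Y = -3/4 (Y = -3*1/4 = -3/4 ≈ -0.75000)
U(v, B) = 225/16 (U(v, B) = (-4 + 1/4)**2 = (-15/4)**2 = 225/16)
(U(-1, (Y - 4)*2) + j)**2 = (225/16 + 17)**2 = (497/16)**2 = 247009/256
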